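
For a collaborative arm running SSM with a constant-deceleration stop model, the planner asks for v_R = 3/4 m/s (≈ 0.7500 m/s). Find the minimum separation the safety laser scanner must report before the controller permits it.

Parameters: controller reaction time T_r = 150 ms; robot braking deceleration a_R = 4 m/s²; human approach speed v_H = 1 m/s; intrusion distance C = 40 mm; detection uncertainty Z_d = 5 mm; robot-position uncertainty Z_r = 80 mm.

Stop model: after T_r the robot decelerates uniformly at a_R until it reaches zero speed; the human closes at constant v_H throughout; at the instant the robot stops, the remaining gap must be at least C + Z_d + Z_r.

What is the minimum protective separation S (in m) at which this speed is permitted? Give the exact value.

braking lasts T_s = (3/4)/4 = 0.1875 s
robot covers v_R·T_r = 0.7500·0.1500 = 0.1125 m before braking
braking distance = 0.7500²/(2·4.0000) = 0.0703 m
human closes 1.0000·0.3375 = 0.3375 m
C+Z_d+Z_r = 0.0400+0.0050+0.0800 = 0.1250 m
S_min ≈ 0.1125+0.0703+0.3375+0.1250  ⇒  S_min = 413/640 m

S_min = 413/640 m = 0.6453 m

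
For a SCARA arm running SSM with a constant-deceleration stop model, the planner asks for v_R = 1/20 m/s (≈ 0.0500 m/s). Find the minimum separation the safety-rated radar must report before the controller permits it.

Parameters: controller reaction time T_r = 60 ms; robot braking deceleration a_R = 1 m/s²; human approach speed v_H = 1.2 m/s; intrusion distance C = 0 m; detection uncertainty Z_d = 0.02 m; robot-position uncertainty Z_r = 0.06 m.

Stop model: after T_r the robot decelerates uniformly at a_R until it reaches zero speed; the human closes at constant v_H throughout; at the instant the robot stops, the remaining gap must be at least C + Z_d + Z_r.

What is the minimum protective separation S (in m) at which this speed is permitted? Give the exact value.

S_min = 173/800 m = 0.2162 m

braking lasts T_s = (1/20)/1 = 0.0500 s
reaction-phase robot travel = 0.0500·0.0600 = 0.0030 m
robot covers 0.0500·0.0500 − ½·1.0000·0.0500² = 0.0013 m while stopping
human closes 1.2000·0.1100 = 0.1320 m
residual clearance needed = 0.0000+0.0200+0.0600 = 0.0800 m
S_min ≈ 0.0030+0.0013+0.1320+0.0800  ⇒  S_min = 173/800 m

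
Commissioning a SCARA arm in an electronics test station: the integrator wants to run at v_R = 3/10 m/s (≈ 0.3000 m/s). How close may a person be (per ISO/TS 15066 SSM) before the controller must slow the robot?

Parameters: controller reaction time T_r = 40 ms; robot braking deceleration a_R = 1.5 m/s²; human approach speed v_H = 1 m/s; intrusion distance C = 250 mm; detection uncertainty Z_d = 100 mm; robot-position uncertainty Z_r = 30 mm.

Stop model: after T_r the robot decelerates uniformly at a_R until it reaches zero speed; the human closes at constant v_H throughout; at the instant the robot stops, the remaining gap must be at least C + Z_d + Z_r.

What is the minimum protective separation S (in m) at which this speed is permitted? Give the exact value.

T_s = v_R/a_R = (3/10)/(3/2) = 0.2000 s
reaction-phase robot travel = 0.3000·0.0400 = 0.0120 m
robot under decel: 0.3000²/(2·1.5000) = 0.0300 m
human closes 1.0000·0.2400 = 0.2400 m
margins: 0.2500+0.1000+0.0300 = 0.3800 m
S_min ≈ 0.0120+0.0300+0.2400+0.3800  ⇒  S_min = 331/500 m

S_min = 331/500 m = 0.6620 m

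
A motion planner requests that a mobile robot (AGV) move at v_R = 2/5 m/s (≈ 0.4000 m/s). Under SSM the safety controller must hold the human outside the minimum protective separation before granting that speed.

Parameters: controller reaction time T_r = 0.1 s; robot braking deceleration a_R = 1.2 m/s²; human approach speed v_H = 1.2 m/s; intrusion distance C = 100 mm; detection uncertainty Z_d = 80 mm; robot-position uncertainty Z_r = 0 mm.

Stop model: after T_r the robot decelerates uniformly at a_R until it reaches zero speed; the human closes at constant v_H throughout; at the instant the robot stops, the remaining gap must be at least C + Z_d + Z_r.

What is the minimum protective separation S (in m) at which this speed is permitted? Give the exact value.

T_s = v_R/a_R = (2/5)/(6/5) = 0.3333 s
robot covers v_R·T_r = 0.4000·0.1000 = 0.0400 m before braking
robot covers 0.4000·0.3333 − ½·1.2000·0.3333² = 0.0667 m while stopping
human closes 1.2000·0.4333 = 0.5200 m
margins: 0.1000+0.0800+0.0000 = 0.1800 m
S_min ≈ 0.0400+0.0667+0.5200+0.1800  ⇒  S_min = 121/150 m

S_min = 121/150 m = 0.8067 m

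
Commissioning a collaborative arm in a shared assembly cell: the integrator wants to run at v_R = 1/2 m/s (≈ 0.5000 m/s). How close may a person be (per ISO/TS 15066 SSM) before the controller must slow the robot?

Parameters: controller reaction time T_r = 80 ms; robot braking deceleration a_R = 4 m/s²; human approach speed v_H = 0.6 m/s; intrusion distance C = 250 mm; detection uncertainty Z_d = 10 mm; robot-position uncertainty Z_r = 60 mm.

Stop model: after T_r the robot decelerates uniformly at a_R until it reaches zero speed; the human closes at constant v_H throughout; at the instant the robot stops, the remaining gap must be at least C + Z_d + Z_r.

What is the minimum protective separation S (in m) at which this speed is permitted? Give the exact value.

braking lasts T_s = (1/2)/4 = 0.1250 s
robot covers v_R·T_r = 0.5000·0.0800 = 0.0400 m before braking
braking distance = 0.5000²/(2·4.0000) = 0.0312 m
human closes 0.6000·0.2050 = 0.1230 m
C+Z_d+Z_r = 0.2500+0.0100+0.0600 = 0.3200 m
S_min ≈ 0.0400+0.0312+0.1230+0.3200  ⇒  S_min = 2057/4000 m

S_min = 2057/4000 m = 0.5142 m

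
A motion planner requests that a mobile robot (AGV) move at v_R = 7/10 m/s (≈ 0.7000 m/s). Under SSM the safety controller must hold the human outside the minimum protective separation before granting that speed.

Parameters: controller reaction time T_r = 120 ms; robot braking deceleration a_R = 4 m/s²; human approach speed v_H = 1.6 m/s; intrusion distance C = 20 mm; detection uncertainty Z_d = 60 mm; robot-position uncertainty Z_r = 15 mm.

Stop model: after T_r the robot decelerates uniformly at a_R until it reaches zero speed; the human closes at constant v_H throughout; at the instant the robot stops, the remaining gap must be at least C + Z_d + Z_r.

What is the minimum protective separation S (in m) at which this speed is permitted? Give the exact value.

T_s = v_R/a_R = (7/10)/4 = 0.1750 s
robot covers v_R·T_r = 0.7000·0.1200 = 0.0840 m before braking
robot under decel: 0.7000²/(2·4.0000) = 0.0612 m
human closes 1.6000·0.2950 = 0.4720 m
margins: 0.0200+0.0600+0.0150 = 0.0950 m
S_min ≈ 0.0840+0.0612+0.4720+0.0950  ⇒  S_min = 2849/4000 m

S_min = 2849/4000 m = 0.7123 m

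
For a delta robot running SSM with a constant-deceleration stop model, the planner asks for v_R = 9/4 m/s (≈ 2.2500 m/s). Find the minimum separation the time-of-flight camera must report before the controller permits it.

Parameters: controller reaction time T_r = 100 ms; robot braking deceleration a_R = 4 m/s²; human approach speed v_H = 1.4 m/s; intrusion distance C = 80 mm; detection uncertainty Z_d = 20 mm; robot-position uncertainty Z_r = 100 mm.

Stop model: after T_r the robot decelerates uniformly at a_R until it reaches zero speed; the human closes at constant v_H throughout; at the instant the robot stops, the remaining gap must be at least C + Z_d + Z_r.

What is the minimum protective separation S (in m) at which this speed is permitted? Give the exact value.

S_min = 6353/3200 m = 1.9853 m

braking lasts T_s = (9/4)/4 = 0.5625 s
robot covers v_R·T_r = 2.2500·0.1000 = 0.2250 m before braking
braking distance = 2.2500²/(2·4.0000) = 0.6328 m
person approaches 1.4000·(0.1000+0.5625) = 0.9275 m
residual clearance needed = 0.0800+0.0200+0.1000 = 0.2000 m
S_min ≈ 0.2250+0.6328+0.9275+0.2000  ⇒  S_min = 6353/3200 m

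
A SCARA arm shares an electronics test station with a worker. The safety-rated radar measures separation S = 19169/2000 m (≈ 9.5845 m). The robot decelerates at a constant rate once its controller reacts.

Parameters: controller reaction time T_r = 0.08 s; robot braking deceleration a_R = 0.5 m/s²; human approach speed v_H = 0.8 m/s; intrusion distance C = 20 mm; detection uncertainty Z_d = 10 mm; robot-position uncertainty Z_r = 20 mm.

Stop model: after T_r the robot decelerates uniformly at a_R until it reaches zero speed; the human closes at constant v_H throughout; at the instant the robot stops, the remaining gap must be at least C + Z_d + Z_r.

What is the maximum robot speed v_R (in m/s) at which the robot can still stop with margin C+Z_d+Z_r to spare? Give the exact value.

v_R_max = 47/20 m/s = 2.3500 m/s

quadratic (1)·v² + (42/25)·v + (-18941/2000) = 0
  disc = (42/25)² − 4·(1)·(-18941/2000) = 101761/2500 ; √disc = 319/50
  v_R = (−(42/25) + 319/50) / (2·(1)) = 47/20 m/s
check:
T_s = v_R/a_R = (47/20)/(1/2) = 4.7000 s
robot in T_r: 2.3500·0.0800 = 0.1880 m
braking distance = 2.3500²/(2·0.5000) = 5.5225 m
human over T_r+T_s: 0.8000·(0.0800+4.7000) = 3.8240 m
C+Z_d+Z_r = 0.0200+0.0100+0.0200 = 0.0500 m
sum ≈ 0.1880+5.5225+3.8240+0.0500 ≈ 9.5845 m = S ✓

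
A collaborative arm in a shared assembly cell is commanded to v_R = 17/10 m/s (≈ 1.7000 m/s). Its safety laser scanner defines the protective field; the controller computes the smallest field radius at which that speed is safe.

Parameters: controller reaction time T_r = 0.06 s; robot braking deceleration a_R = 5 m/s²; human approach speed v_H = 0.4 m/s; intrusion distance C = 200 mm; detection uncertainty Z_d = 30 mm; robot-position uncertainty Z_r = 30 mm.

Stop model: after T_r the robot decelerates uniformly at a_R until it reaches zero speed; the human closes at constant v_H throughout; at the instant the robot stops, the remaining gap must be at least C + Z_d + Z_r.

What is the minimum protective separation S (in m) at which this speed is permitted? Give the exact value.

S_min = 811/1000 m = 0.8110 m

stop time T_s = (17/10)/5 = 0.3400 s
robot in T_r: 1.7000·0.0600 = 0.1020 m
robot under decel: 1.7000²/(2·5.0000) = 0.2890 m
human over T_r+T_s: 0.4000·(0.0600+0.3400) = 0.1600 m
C+Z_d+Z_r = 0.2000+0.0300+0.0300 = 0.2600 m
S_min ≈ 0.1020+0.2890+0.1600+0.2600  ⇒  S_min = 811/1000 m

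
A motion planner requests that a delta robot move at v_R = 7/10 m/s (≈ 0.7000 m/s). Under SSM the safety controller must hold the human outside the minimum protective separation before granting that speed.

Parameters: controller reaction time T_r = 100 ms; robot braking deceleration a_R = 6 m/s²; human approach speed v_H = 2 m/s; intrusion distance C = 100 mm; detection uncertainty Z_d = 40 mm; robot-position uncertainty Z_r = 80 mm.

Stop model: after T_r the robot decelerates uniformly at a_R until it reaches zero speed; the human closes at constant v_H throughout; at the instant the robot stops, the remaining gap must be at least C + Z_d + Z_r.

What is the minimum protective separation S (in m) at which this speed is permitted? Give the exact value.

S_min = 917/1200 m = 0.7642 m

T_s = v_R/a_R = (7/10)/6 = 0.1167 s
robot in T_r: 0.7000·0.1000 = 0.0700 m
robot under decel: 0.7000²/(2·6.0000) = 0.0408 m
human closes 2.0000·0.2167 = 0.4333 m
C+Z_d+Z_r = 0.1000+0.0400+0.0800 = 0.2200 m
S_min ≈ 0.0700+0.0408+0.4333+0.2200  ⇒  S_min = 917/1200 m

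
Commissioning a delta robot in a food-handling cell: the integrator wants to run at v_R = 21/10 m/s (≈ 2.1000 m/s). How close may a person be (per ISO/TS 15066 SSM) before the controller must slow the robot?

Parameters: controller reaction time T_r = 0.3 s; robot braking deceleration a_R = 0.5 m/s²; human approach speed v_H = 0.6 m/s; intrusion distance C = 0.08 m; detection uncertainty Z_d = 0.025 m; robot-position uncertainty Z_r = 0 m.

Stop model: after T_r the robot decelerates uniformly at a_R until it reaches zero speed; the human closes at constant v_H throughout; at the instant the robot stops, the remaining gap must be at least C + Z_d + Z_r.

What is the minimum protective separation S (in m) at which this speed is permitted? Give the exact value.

T_s = v_R/a_R = (21/10)/(1/2) = 4.2000 s
reaction-phase robot travel = 2.1000·0.3000 = 0.6300 m
braking distance = 2.1000²/(2·0.5000) = 4.4100 m
person approaches 0.6000·(0.3000+4.2000) = 2.7000 m
margins: 0.0800+0.0250+0.0000 = 0.1050 m
S_min ≈ 0.6300+4.4100+2.7000+0.1050  ⇒  S_min = 1569/200 m

S_min = 1569/200 m = 7.8450 m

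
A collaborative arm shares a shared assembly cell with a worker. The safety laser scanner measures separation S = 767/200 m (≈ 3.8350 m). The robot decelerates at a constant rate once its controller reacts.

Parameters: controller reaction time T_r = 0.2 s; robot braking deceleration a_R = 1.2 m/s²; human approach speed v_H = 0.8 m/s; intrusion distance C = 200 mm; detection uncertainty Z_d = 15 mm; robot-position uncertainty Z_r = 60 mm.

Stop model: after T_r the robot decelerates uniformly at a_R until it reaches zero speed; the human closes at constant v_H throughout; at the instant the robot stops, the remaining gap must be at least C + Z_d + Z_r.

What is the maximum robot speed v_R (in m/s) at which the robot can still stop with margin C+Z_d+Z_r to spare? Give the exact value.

v_R_max = 2 m/s = 2.0000 m/s

collect terms ⇒ (5/12)·v_R² + (13/15)·v_R + (-17/5) = 0
  disc = (13/15)² − 4·(5/12)·(-17/5) = 1444/225 ; √disc = 38/15
  v_R = (−(13/15) + 38/15) / (2·(5/12)) = 2 m/s
check:
stop time T_s = 2/(6/5) = 1.6667 s
robot in T_r: 2.0000·0.2000 = 0.4000 m
braking distance = 2.0000²/(2·1.2000) = 1.6667 m
human closes 0.8000·1.8667 = 1.4933 m
margins: 0.2000+0.0150+0.0600 = 0.2750 m
sum ≈ 0.4000+1.6667+1.4933+0.2750 ≈ 3.8350 m = S ✓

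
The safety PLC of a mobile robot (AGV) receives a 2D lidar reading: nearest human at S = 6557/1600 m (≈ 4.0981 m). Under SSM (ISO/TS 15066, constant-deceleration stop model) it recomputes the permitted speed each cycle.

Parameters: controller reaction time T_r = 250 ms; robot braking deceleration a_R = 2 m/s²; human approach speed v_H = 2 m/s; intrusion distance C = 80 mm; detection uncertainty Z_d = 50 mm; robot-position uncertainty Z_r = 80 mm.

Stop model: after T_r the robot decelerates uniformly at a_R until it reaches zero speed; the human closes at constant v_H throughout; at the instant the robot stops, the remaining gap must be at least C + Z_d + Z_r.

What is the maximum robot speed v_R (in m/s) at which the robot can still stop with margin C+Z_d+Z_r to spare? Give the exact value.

v_R_max = 39/20 m/s = 1.9500 m/s

collect terms ⇒ (1/4)·v_R² + (5/4)·v_R + (-5421/1600) = 0
  disc = (5/4)² − 4·(1/4)·(-5421/1600) = 7921/1600 ; √disc = 89/40
  v_R = (−(5/4) + 89/40) / (2·(1/4)) = 39/20 m/s
check:
stop time T_s = (39/20)/2 = 0.9750 s
robot in T_r: 1.9500·0.2500 = 0.4875 m
braking distance = 1.9500²/(2·2.0000) = 0.9506 m
human closes 2.0000·1.2250 = 2.4500 m
margins: 0.0800+0.0500+0.0800 = 0.2100 m
sum ≈ 0.4875+0.9506+2.4500+0.2100 ≈ 4.0981 m = S ✓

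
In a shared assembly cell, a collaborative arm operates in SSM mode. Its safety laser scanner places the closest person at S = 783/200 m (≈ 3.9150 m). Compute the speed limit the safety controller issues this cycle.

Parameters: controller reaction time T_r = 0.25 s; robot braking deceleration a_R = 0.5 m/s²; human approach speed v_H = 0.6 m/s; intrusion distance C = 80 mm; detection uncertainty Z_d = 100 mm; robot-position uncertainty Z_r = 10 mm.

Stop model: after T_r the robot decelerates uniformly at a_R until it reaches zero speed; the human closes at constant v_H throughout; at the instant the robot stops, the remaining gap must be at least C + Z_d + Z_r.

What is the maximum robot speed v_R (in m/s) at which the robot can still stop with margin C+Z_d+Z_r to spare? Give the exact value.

quadratic (1)·v² + (29/20)·v + (-143/40) = 0
  disc = (29/20)² − 4·(1)·(-143/40) = 6561/400 ; √disc = 81/20
  v_R = (−(29/20) + 81/20) / (2·(1)) = 13/10 m/s
check:
braking lasts T_s = (13/10)/(1/2) = 2.6000 s
robot in T_r: 1.3000·0.2500 = 0.3250 m
braking distance = 1.3000²/(2·0.5000) = 1.6900 m
person approaches 0.6000·(0.2500+2.6000) = 1.7100 m
margins: 0.0800+0.1000+0.0100 = 0.1900 m
sum ≈ 0.3250+1.6900+1.7100+0.1900 ≈ 3.9150 m = S ✓

v_R_max = 13/10 m/s = 1.3000 m/s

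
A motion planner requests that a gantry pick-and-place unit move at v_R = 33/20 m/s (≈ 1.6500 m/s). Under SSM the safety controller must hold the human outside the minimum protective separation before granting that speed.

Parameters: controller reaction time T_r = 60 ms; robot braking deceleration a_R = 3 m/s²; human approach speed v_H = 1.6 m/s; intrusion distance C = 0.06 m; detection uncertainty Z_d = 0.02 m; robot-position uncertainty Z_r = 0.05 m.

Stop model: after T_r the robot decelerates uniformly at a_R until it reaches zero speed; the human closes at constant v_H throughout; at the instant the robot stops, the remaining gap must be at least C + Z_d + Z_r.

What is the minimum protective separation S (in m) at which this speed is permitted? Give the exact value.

braking lasts T_s = (33/20)/3 = 0.5500 s
robot covers v_R·T_r = 1.6500·0.0600 = 0.0990 m before braking
braking distance = 1.6500²/(2·3.0000) = 0.4537 m
human over T_r+T_s: 1.6000·(0.0600+0.5500) = 0.9760 m
residual clearance needed = 0.0600+0.0200+0.0500 = 0.1300 m
S_min ≈ 0.0990+0.4537+0.9760+0.1300  ⇒  S_min = 1327/800 m

S_min = 1327/800 m = 1.6587 m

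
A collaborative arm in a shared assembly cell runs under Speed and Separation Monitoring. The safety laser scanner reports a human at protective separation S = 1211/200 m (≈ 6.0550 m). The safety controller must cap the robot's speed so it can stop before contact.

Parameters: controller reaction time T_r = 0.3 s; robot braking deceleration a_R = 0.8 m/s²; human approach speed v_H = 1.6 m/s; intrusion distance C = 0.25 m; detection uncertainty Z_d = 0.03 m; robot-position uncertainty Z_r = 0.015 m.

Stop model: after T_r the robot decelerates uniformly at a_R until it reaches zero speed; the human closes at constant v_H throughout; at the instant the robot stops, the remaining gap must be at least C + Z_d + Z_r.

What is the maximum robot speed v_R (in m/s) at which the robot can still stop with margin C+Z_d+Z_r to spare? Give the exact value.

v_R_max = 8/5 m/s = 1.6000 m/s

collect terms ⇒ (5/8)·v_R² + (23/10)·v_R + (-132/25) = 0
  disc = (23/10)² − 4·(5/8)·(-132/25) = 1849/100 ; √disc = 43/10
  v_R = (−(23/10) + 43/10) / (2·(5/8)) = 8/5 m/s
check:
braking lasts T_s = (8/5)/(4/5) = 2.0000 s
robot in T_r: 1.6000·0.3000 = 0.4800 m
robot covers 1.6000·2.0000 − ½·0.8000·2.0000² = 1.6000 m while stopping
human over T_r+T_s: 1.6000·(0.3000+2.0000) = 3.6800 m
C+Z_d+Z_r = 0.2500+0.0300+0.0150 = 0.2950 m
sum ≈ 0.4800+1.6000+3.6800+0.2950 ≈ 6.0550 m = S ✓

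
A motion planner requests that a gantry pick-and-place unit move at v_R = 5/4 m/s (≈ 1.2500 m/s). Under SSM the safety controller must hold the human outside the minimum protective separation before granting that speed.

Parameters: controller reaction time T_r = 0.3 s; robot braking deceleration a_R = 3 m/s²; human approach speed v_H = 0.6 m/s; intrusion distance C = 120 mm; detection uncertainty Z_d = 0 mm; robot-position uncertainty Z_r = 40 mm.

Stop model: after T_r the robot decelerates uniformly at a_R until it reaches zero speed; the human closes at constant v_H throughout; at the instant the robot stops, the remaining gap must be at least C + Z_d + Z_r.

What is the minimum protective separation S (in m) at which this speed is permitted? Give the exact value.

S_min = 2941/2400 m = 1.2254 m

stop time T_s = (5/4)/3 = 0.4167 s
reaction-phase robot travel = 1.2500·0.3000 = 0.3750 m
robot under decel: 1.2500²/(2·3.0000) = 0.2604 m
person approaches 0.6000·(0.3000+0.4167) = 0.4300 m
residual clearance needed = 0.1200+0.0000+0.0400 = 0.1600 m
S_min ≈ 0.3750+0.2604+0.4300+0.1600  ⇒  S_min = 2941/2400 m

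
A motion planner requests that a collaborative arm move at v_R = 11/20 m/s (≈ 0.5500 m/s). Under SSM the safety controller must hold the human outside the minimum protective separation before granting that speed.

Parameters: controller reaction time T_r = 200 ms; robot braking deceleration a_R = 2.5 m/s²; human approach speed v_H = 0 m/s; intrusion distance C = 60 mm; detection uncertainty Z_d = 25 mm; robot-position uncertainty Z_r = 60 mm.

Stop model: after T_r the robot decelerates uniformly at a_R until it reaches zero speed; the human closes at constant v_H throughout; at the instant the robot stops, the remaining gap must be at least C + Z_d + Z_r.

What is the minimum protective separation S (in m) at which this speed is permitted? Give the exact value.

S_min = 631/2000 m = 0.3155 m

T_s = v_R/a_R = (11/20)/(5/2) = 0.2200 s
robot covers v_R·T_r = 0.5500·0.2000 = 0.1100 m before braking
braking distance = 0.5500²/(2·2.5000) = 0.0605 m
human over T_r+T_s: 0.0000·(0.2000+0.2200) = 0.0000 m
C+Z_d+Z_r = 0.0600+0.0250+0.0600 = 0.1450 m
S_min ≈ 0.1100+0.0605+0.0000+0.1450  ⇒  S_min = 631/2000 m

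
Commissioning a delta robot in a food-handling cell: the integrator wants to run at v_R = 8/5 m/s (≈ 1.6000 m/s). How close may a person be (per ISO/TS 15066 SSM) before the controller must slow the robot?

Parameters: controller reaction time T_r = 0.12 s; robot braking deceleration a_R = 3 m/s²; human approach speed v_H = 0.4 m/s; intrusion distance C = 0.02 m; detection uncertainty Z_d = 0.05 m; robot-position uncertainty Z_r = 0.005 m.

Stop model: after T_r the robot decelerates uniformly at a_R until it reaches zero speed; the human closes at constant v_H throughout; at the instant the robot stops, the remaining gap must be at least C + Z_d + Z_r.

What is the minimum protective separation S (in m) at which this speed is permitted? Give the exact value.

T_s = v_R/a_R = (8/5)/3 = 0.5333 s
robot in T_r: 1.6000·0.1200 = 0.1920 m
robot covers 1.6000·0.5333 − ½·3.0000·0.5333² = 0.4267 m while stopping
person approaches 0.4000·(0.1200+0.5333) = 0.2613 m
residual clearance needed = 0.0200+0.0500+0.0050 = 0.0750 m
S_min ≈ 0.1920+0.4267+0.2613+0.0750  ⇒  S_min = 191/200 m

S_min = 191/200 m = 0.9550 m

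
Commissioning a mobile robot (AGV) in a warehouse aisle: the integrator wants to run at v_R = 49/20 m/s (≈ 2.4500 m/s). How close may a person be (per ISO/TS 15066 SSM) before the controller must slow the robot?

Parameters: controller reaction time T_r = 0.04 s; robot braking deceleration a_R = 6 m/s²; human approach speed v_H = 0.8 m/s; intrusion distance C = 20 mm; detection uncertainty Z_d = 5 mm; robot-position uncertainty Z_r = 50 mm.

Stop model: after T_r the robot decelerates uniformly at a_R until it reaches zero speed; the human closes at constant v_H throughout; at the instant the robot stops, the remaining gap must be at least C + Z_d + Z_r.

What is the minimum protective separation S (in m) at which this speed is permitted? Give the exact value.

T_s = v_R/a_R = (49/20)/6 = 0.4083 s
robot covers v_R·T_r = 2.4500·0.0400 = 0.0980 m before braking
robot covers 2.4500·0.4083 − ½·6.0000·0.4083² = 0.5002 m while stopping
human over T_r+T_s: 0.8000·(0.0400+0.4083) = 0.3587 m
margins: 0.0200+0.0050+0.0500 = 0.0750 m
S_min ≈ 0.0980+0.5002+0.3587+0.0750  ⇒  S_min = 1651/1600 m

S_min = 1651/1600 m = 1.0319 m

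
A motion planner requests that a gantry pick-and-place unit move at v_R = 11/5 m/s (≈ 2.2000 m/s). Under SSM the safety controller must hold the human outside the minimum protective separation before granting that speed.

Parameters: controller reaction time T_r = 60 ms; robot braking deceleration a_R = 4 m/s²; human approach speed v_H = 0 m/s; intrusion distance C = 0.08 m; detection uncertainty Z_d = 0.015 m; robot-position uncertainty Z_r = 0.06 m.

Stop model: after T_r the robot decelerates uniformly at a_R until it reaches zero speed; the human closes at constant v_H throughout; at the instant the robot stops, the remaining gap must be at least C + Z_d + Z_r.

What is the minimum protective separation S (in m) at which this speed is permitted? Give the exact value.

S_min = 223/250 m = 0.8920 m

stop time T_s = (11/5)/4 = 0.5500 s
reaction-phase robot travel = 2.2000·0.0600 = 0.1320 m
braking distance = 2.2000²/(2·4.0000) = 0.6050 m
human closes 0.0000·0.6100 = 0.0000 m
residual clearance needed = 0.0800+0.0150+0.0600 = 0.1550 m
S_min ≈ 0.1320+0.6050+0.0000+0.1550  ⇒  S_min = 223/250 m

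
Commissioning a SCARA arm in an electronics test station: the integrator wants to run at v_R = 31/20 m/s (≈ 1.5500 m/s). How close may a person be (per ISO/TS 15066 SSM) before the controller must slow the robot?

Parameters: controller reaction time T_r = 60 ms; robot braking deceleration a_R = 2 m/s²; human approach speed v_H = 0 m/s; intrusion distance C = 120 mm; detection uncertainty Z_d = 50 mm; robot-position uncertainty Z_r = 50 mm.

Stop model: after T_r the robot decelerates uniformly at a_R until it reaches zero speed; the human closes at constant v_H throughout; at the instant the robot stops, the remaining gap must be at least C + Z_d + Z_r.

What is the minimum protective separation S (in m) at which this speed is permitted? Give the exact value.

S_min = 7309/8000 m = 0.9136 m

braking lasts T_s = (31/20)/2 = 0.7750 s
reaction-phase robot travel = 1.5500·0.0600 = 0.0930 m
braking distance = 1.5500²/(2·2.0000) = 0.6006 m
person approaches 0.0000·(0.0600+0.7750) = 0.0000 m
C+Z_d+Z_r = 0.1200+0.0500+0.0500 = 0.2200 m
S_min ≈ 0.0930+0.6006+0.0000+0.2200  ⇒  S_min = 7309/8000 m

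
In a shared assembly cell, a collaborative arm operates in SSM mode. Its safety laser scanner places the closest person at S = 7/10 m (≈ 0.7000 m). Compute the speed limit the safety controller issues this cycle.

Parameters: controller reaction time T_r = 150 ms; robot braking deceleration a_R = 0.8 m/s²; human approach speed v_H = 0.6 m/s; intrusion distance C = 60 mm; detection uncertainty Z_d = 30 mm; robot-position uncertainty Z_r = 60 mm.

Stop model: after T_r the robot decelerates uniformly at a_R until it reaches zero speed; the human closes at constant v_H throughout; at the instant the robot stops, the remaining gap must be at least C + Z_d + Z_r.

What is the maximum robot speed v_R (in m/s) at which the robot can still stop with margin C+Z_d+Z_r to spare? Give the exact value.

quadratic (5/8)·v² + (9/10)·v + (-23/50) = 0
  disc = (9/10)² − 4·(5/8)·(-23/50) = 49/25 ; √disc = 7/5
  v_R = (−(9/10) + 7/5) / (2·(5/8)) = 2/5 m/s
check:
braking lasts T_s = (2/5)/(4/5) = 0.5000 s
reaction-phase robot travel = 0.4000·0.1500 = 0.0600 m
robot covers 0.4000·0.5000 − ½·0.8000·0.5000² = 0.1000 m while stopping
human over T_r+T_s: 0.6000·(0.1500+0.5000) = 0.3900 m
margins: 0.0600+0.0300+0.0600 = 0.1500 m
sum ≈ 0.0600+0.1000+0.3900+0.1500 ≈ 0.7000 m = S ✓

v_R_max = 2/5 m/s = 0.4000 m/s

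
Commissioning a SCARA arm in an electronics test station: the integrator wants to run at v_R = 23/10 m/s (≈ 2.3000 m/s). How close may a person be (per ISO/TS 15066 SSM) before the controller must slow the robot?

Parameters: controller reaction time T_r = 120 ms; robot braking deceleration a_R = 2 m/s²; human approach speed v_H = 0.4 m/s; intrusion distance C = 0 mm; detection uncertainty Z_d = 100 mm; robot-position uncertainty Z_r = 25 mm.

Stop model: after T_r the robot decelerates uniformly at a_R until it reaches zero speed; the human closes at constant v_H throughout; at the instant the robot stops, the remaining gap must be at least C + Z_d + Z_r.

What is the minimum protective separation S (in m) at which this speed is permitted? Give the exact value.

S_min = 4463/2000 m = 2.2315 m

stop time T_s = (23/10)/2 = 1.1500 s
robot covers v_R·T_r = 2.3000·0.1200 = 0.2760 m before braking
robot under decel: 2.3000²/(2·2.0000) = 1.3225 m
person approaches 0.4000·(0.1200+1.1500) = 0.5080 m
C+Z_d+Z_r = 0.0000+0.1000+0.0250 = 0.1250 m
S_min ≈ 0.2760+1.3225+0.5080+0.1250  ⇒  S_min = 4463/2000 m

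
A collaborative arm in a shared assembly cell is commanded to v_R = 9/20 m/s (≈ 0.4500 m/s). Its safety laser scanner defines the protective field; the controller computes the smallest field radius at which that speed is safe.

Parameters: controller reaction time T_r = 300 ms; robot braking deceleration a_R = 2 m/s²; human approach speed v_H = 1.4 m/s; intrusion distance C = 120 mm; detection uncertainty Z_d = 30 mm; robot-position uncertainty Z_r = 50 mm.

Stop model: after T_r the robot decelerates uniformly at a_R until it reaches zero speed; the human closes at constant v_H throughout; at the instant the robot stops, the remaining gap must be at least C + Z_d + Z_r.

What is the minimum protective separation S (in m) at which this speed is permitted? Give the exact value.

stop time T_s = (9/20)/2 = 0.2250 s
robot covers v_R·T_r = 0.4500·0.3000 = 0.1350 m before braking
robot under decel: 0.4500²/(2·2.0000) = 0.0506 m
human closes 1.4000·0.5250 = 0.7350 m
C+Z_d+Z_r = 0.1200+0.0300+0.0500 = 0.2000 m
S_min ≈ 0.1350+0.0506+0.7350+0.2000  ⇒  S_min = 1793/1600 m

S_min = 1793/1600 m = 1.1206 m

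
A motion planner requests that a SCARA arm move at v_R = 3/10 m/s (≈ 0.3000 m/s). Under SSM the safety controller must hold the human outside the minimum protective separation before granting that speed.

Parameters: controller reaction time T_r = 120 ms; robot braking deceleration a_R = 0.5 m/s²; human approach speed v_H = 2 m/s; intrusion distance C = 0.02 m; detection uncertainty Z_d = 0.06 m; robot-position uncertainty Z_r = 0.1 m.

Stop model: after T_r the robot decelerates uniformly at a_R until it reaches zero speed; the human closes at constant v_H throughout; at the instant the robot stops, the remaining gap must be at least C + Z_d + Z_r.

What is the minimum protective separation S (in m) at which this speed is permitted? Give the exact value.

braking lasts T_s = (3/10)/(1/2) = 0.6000 s
reaction-phase robot travel = 0.3000·0.1200 = 0.0360 m
robot under decel: 0.3000²/(2·0.5000) = 0.0900 m
human over T_r+T_s: 2.0000·(0.1200+0.6000) = 1.4400 m
residual clearance needed = 0.0200+0.0600+0.1000 = 0.1800 m
S_min ≈ 0.0360+0.0900+1.4400+0.1800  ⇒  S_min = 873/500 m

S_min = 873/500 m = 1.7460 m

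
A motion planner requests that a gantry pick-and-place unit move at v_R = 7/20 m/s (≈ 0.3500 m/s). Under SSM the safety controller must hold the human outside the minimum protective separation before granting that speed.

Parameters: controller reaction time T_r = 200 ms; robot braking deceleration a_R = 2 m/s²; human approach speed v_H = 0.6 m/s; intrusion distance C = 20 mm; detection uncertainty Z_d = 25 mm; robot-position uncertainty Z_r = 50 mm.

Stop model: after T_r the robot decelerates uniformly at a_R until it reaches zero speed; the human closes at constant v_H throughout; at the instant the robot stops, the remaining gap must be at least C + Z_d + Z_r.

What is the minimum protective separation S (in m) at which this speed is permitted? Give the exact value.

S_min = 673/1600 m = 0.4206 m

stop time T_s = (7/20)/2 = 0.1750 s
robot covers v_R·T_r = 0.3500·0.2000 = 0.0700 m before braking
robot under decel: 0.3500²/(2·2.0000) = 0.0306 m
human closes 0.6000·0.3750 = 0.2250 m
C+Z_d+Z_r = 0.0200+0.0250+0.0500 = 0.0950 m
S_min ≈ 0.0700+0.0306+0.2250+0.0950  ⇒  S_min = 673/1600 m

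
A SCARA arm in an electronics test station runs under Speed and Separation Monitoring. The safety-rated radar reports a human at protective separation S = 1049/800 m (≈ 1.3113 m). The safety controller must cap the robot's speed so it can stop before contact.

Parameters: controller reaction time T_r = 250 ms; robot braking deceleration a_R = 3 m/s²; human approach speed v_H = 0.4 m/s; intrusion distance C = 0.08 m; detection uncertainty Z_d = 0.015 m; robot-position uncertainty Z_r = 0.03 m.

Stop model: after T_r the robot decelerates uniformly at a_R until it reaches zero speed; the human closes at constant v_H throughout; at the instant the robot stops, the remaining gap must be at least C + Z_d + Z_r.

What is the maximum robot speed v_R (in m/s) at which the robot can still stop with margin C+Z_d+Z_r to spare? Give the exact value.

at the boundary: (1/6)·v² + (23/60)·v + (-869/800) = 0
  disc = (23/60)² − 4·(1/6)·(-869/800) = 196/225 ; √disc = 14/15
  v_R = (−(23/60) + 14/15) / (2·(1/6)) = 33/20 m/s
check:
T_s = v_R/a_R = (33/20)/3 = 0.5500 s
reaction-phase robot travel = 1.6500·0.2500 = 0.4125 m
robot covers 1.6500·0.5500 − ½·3.0000·0.5500² = 0.4537 m while stopping
human closes 0.4000·0.8000 = 0.3200 m
C+Z_d+Z_r = 0.0800+0.0150+0.0300 = 0.1250 m
sum ≈ 0.4125+0.4537+0.3200+0.1250 ≈ 1.3113 m = S ✓

v_R_max = 33/20 m/s = 1.6500 m/s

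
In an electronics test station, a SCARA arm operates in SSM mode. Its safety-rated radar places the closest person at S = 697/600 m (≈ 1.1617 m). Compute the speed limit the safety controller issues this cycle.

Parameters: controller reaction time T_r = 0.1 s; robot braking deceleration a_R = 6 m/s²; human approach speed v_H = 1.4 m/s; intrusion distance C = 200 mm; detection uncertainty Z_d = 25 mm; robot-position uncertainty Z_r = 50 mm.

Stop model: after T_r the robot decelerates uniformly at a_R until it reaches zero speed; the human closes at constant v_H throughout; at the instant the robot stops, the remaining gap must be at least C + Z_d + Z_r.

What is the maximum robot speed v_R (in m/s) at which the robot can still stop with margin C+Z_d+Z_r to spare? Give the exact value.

collect terms ⇒ (1/12)·v_R² + (1/3)·v_R + (-56/75) = 0
  disc = (1/3)² − 4·(1/12)·(-56/75) = 9/25 ; √disc = 3/5
  v_R = (−(1/3) + 3/5) / (2·(1/12)) = 8/5 m/s
check:
braking lasts T_s = (8/5)/6 = 0.2667 s
robot covers v_R·T_r = 1.6000·0.1000 = 0.1600 m before braking
braking distance = 1.6000²/(2·6.0000) = 0.2133 m
person approaches 1.4000·(0.1000+0.2667) = 0.5133 m
margins: 0.2000+0.0250+0.0500 = 0.2750 m
sum ≈ 0.1600+0.2133+0.5133+0.2750 ≈ 1.1617 m = S ✓

v_R_max = 8/5 m/s = 1.6000 m/s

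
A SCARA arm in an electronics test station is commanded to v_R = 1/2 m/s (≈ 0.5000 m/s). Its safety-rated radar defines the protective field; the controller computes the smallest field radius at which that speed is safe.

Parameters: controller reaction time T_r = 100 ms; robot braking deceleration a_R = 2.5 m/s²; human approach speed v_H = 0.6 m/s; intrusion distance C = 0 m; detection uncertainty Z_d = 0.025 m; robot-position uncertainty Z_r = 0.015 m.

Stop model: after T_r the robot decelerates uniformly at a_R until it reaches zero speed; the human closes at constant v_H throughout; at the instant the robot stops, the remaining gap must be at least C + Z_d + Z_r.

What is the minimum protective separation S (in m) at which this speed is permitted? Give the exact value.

braking lasts T_s = (1/2)/(5/2) = 0.2000 s
reaction-phase robot travel = 0.5000·0.1000 = 0.0500 m
robot covers 0.5000·0.2000 − ½·2.5000·0.2000² = 0.0500 m while stopping
human closes 0.6000·0.3000 = 0.1800 m
residual clearance needed = 0.0000+0.0250+0.0150 = 0.0400 m
S_min ≈ 0.0500+0.0500+0.1800+0.0400  ⇒  S_min = 8/25 m

S_min = 8/25 m = 0.3200 m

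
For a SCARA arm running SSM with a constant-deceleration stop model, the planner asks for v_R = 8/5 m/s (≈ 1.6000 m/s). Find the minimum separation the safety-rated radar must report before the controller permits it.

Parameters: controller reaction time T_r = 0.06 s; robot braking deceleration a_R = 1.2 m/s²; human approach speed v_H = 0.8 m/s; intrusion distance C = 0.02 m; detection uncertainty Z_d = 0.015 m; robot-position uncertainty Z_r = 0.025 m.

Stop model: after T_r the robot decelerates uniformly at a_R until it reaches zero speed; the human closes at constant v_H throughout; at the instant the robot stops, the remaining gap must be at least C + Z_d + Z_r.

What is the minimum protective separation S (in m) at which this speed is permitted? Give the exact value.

braking lasts T_s = (8/5)/(6/5) = 1.3333 s
reaction-phase robot travel = 1.6000·0.0600 = 0.0960 m
braking distance = 1.6000²/(2·1.2000) = 1.0667 m
person approaches 0.8000·(0.0600+1.3333) = 1.1147 m
margins: 0.0200+0.0150+0.0250 = 0.0600 m
S_min ≈ 0.0960+1.0667+1.1147+0.0600  ⇒  S_min = 1753/750 m

S_min = 1753/750 m = 2.3373 m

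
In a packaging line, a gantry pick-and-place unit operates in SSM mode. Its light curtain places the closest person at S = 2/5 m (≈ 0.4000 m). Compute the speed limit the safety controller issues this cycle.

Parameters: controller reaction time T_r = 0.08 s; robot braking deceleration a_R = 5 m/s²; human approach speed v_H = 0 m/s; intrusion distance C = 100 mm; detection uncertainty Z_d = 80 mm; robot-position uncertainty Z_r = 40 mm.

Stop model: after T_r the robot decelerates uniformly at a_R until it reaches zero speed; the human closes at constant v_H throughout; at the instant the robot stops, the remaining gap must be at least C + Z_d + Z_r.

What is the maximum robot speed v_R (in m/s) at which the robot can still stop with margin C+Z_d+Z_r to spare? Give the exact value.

at the boundary: (1/10)·v² + (2/25)·v + (-9/50) = 0
  disc = (2/25)² − 4·(1/10)·(-9/50) = 49/625 ; √disc = 7/25
  v_R = (−(2/25) + 7/25) / (2·(1/10)) = 1 m/s
check:
braking lasts T_s = 1/5 = 0.2000 s
robot covers v_R·T_r = 1.0000·0.0800 = 0.0800 m before braking
robot under decel: 1.0000²/(2·5.0000) = 0.1000 m
human over T_r+T_s: 0.0000·(0.0800+0.2000) = 0.0000 m
C+Z_d+Z_r = 0.1000+0.0800+0.0400 = 0.2200 m
sum ≈ 0.0800+0.1000+0.0000+0.2200 ≈ 0.4000 m = S ✓

v_R_max = 1 m/s = 1.0000 m/s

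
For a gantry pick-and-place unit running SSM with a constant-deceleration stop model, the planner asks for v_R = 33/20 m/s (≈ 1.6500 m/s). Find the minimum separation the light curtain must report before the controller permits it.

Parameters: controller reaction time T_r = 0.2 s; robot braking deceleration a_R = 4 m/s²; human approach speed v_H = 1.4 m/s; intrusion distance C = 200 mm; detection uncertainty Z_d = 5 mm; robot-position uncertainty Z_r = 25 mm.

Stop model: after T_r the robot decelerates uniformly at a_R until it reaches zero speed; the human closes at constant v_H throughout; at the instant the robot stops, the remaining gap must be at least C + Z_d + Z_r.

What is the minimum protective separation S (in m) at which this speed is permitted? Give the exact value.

stop time T_s = (33/20)/4 = 0.4125 s
robot covers v_R·T_r = 1.6500·0.2000 = 0.3300 m before braking
braking distance = 1.6500²/(2·4.0000) = 0.3403 m
person approaches 1.4000·(0.2000+0.4125) = 0.8575 m
residual clearance needed = 0.2000+0.0050+0.0250 = 0.2300 m
S_min ≈ 0.3300+0.3403+0.8575+0.2300  ⇒  S_min = 225/128 m

S_min = 225/128 m = 1.7578 m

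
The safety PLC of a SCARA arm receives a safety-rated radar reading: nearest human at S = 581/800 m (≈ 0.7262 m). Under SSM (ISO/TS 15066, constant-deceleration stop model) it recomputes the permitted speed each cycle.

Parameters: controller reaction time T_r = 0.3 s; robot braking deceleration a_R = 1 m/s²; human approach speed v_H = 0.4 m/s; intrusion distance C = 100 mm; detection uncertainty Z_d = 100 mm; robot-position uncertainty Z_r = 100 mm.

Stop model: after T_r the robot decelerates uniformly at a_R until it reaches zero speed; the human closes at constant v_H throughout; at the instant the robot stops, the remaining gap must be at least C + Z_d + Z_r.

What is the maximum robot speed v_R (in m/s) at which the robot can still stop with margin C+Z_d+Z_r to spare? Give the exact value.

v_R_max = 7/20 m/s = 0.3500 m/s

quadratic (1/2)·v² + (7/10)·v + (-49/160) = 0
  disc = (7/10)² − 4·(1/2)·(-49/160) = 441/400 ; √disc = 21/20
  v_R = (−(7/10) + 21/20) / (2·(1/2)) = 7/20 m/s
check:
T_s = v_R/a_R = (7/20)/1 = 0.3500 s
robot covers v_R·T_r = 0.3500·0.3000 = 0.1050 m before braking
braking distance = 0.3500²/(2·1.0000) = 0.0612 m
human over T_r+T_s: 0.4000·(0.3000+0.3500) = 0.2600 m
residual clearance needed = 0.1000+0.1000+0.1000 = 0.3000 m
sum ≈ 0.1050+0.0612+0.2600+0.3000 ≈ 0.7262 m = S ✓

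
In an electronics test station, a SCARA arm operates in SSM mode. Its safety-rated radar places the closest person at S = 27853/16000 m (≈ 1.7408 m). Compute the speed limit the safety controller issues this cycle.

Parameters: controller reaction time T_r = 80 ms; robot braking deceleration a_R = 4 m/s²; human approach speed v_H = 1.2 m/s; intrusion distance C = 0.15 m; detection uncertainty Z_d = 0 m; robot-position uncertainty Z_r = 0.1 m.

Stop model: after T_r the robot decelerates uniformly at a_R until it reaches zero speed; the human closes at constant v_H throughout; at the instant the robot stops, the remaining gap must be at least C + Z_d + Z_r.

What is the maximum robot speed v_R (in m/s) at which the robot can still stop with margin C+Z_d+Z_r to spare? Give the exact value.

v_R_max = 43/20 m/s = 2.1500 m/s

quadratic (1/8)·v² + (19/50)·v + (-22317/16000) = 0
  disc = (19/50)² − 4·(1/8)·(-22317/16000) = 134689/160000 ; √disc = 367/400
  v_R = (−(19/50) + 367/400) / (2·(1/8)) = 43/20 m/s
check:
stop time T_s = (43/20)/4 = 0.5375 s
reaction-phase robot travel = 2.1500·0.0800 = 0.1720 m
robot under decel: 2.1500²/(2·4.0000) = 0.5778 m
human over T_r+T_s: 1.2000·(0.0800+0.5375) = 0.7410 m
residual clearance needed = 0.1500+0.0000+0.1000 = 0.2500 m
sum ≈ 0.1720+0.5778+0.7410+0.2500 ≈ 1.7408 m = S ✓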